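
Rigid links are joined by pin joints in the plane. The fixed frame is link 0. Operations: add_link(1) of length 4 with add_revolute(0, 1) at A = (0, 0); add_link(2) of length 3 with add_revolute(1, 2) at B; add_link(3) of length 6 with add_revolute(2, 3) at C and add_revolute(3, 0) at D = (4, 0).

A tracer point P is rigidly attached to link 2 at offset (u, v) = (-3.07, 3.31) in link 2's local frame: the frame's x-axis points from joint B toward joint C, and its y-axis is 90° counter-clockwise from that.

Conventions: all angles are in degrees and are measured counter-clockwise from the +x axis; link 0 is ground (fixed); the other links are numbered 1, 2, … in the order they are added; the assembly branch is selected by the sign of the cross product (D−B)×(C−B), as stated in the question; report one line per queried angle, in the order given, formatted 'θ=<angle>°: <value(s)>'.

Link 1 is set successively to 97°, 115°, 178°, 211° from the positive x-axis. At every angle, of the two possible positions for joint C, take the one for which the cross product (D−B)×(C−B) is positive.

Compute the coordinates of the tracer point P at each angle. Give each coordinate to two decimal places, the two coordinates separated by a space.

A=(0,0), D=(4.00,0)
θ=97°: B = A + 4.00·(cos97°, sin97°) = (-0.4875, 3.9702)
θ=97°: |BD| = 5.9916
θ=97°: circle(B,3.00) ∩ circle(D,6.00): a=0.7427, h=2.9066
θ=97°:   candidates: C₊=(1.9947,5.6550) cross=17.415; C₋=(-1.8572,1.3011) cross=-17.415
θ=97°:   branch + wants cross > 0 → take C=(1.9947,5.6550) (cross=17.415)
θ=97°: ex = (C−B)/|BC| = (0.8274,0.5616); ey = (-0.5616,0.8274)
θ=97°: P = B + -3.07·ex + 3.31·ey = (-4.8865,4.9848)
θ=115°: B = A + 4.00·(cos115°, sin115°) = (-1.6905, 3.6252)
θ=115°: |BD| = 6.7471
θ=115°: circle(B,3.00) ∩ circle(D,6.00): a=1.3727, h=2.6675
θ=115°:   candidates: C₊=(0.9005,5.1374) cross=17.998; C₋=(-1.9660,0.6379) cross=-17.998
θ=115°:   branch + wants cross > 0 → take C=(0.9005,5.1374) (cross=17.998)
θ=115°: ex = (C−B)/|BC| = (0.8637,0.5041); ey = (-0.5041,0.8637)
θ=115°: P = B + -3.07·ex + 3.31·ey = (-6.0104,4.9365)
θ=178°: B = A + 4.00·(cos178°, sin178°) = (-3.9976, 0.1396)
θ=178°: |BD| = 7.9988
θ=178°: circle(B,3.00) ∩ circle(D,6.00): a=2.3116, h=1.9122
θ=178°:   candidates: C₊=(-1.6529,2.0111) cross=15.295; C₋=(-1.7197,-1.8126) cross=-15.295
θ=178°:   branch + wants cross > 0 → take C=(-1.6529,2.0111) (cross=15.295)
θ=178°: ex = (C−B)/|BC| = (0.7816,0.6238); ey = (-0.6238,0.7816)
θ=178°: P = B + -3.07·ex + 3.31·ey = (-8.4618,0.8113)
θ=211°: B = A + 4.00·(cos211°, sin211°) = (-3.4287, -2.0602)
θ=211°: |BD| = 7.7090
θ=211°: circle(B,3.00) ∩ circle(D,6.00): a=2.1033, h=2.1392
θ=211°:   candidates: C₊=(-1.9735,0.5633) cross=16.491; C₋=(-0.8302,-3.5594) cross=-16.491
θ=211°:   branch + wants cross > 0 → take C=(-1.9735,0.5633) (cross=16.491)
θ=211°: ex = (C−B)/|BC| = (0.4851,0.8745); ey = (-0.8745,0.4851)
θ=211°: P = B + -3.07·ex + 3.31·ey = (-7.8123,-3.1393)

θ=97°: -4.89 4.98
θ=115°: -6.01 4.94
θ=178°: -8.46 0.81
θ=211°: -7.81 -3.14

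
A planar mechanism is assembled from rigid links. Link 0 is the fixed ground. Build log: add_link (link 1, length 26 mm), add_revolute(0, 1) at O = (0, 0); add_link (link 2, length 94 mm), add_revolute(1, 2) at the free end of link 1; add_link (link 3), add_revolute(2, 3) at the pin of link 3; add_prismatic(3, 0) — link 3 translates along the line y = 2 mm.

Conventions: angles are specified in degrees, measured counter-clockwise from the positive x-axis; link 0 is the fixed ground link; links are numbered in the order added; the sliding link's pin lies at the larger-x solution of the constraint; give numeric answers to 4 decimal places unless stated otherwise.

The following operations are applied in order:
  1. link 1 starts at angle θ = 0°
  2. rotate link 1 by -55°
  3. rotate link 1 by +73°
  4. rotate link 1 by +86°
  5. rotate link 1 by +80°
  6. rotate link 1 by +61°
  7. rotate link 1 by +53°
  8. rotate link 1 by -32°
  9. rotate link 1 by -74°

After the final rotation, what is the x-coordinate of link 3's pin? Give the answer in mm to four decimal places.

geometry: r = 26 mm, L = 94 mm, e = 2 mm; θ starts at 0°
rotate link 1 by -55°: θ ← 0° -55° = -55°
rotate link 1 by +73°: θ ← -55° +73° = 18°
rotate link 1 by +86°: θ ← 18° +86° = 104°
rotate link 1 by +80°: θ ← 104° +80° = 184°
rotate link 1 by +61°: θ ← 184° +61° = 245°
rotate link 1 by +53°: θ ← 245° +53° = 298°
rotate link 1 by -32°: θ ← 298° -32° = 266°
rotate link 1 by -74°: θ ← 266° -74° = 192°
crank pin P = (r cos θ, r sin θ) = (-25.431838, -5.405704)
h = r sin θ − e = -5.405704 − 2 = -7.405704
x = r cos θ + √(L² − h²) = -25.431838 + 93.707820 = 68.275982

68.2760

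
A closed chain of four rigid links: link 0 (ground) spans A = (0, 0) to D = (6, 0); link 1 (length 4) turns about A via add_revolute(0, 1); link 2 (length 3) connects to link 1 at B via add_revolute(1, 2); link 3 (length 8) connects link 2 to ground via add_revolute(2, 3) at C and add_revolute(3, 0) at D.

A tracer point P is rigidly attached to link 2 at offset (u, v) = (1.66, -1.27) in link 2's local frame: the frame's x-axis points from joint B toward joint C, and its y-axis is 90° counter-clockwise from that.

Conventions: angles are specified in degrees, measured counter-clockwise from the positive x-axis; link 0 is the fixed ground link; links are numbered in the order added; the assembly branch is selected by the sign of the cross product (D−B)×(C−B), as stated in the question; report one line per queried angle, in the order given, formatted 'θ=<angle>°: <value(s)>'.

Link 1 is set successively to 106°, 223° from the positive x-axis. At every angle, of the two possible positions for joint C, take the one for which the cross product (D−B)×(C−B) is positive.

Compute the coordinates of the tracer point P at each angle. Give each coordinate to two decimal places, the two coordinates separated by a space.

A=(0,0), D=(6.00,0)
θ=106°: B = A + 4.00·(cos106°, sin106°) = (-1.1025, 3.8450)
θ=106°: |BD| = 8.0765
θ=106°: circle(B,3.00) ∩ circle(D,8.00): a=0.6334, h=2.9324
θ=106°:   candidates: C₊=(0.8505,6.1223) cross=23.684; C₋=(-1.9416,0.9648) cross=-23.684
θ=106°:   branch + wants cross > 0 → take C=(0.8505,6.1223) (cross=23.684)
θ=106°: ex = (C−B)/|BC| = (0.6510,0.7591); ey = (-0.7591,0.6510)
θ=106°: P = B + 1.66·ex + -1.27·ey = (0.9421,4.2783)
θ=223°: B = A + 4.00·(cos223°, sin223°) = (-2.9254, -2.7280)
θ=223°: |BD| = 9.3330
θ=223°: circle(B,3.00) ∩ circle(D,8.00): a=1.7200, h=2.4580
θ=223°:   candidates: C₊=(-1.9990,0.1254) cross=22.940; C₋=(-0.5621,-4.5759) cross=-22.940
θ=223°:   branch + wants cross > 0 → take C=(-1.9990,0.1254) (cross=22.940)
θ=223°: ex = (C−B)/|BC| = (0.3088,0.9511); ey = (-0.9511,0.3088)
θ=223°: P = B + 1.66·ex + -1.27·ey = (-1.2049,-1.5413)

θ=106°: 0.94 4.28
θ=223°: -1.20 -1.54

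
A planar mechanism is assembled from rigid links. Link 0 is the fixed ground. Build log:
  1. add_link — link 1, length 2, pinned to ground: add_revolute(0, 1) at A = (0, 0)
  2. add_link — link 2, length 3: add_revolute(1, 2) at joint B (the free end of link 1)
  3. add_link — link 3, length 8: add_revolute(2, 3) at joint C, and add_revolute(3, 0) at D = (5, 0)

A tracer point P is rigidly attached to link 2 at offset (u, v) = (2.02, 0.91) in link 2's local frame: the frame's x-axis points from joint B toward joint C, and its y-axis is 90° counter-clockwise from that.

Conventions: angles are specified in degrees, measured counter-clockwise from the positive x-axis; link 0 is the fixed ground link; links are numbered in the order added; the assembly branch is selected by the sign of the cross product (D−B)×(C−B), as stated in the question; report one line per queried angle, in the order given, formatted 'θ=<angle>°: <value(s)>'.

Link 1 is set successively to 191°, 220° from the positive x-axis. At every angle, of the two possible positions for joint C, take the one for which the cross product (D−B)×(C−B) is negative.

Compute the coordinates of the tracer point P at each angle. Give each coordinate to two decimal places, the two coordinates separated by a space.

A=(0,0), D=(5.00,0)
θ=191°: B = A + 2.00·(cos191°, sin191°) = (-1.9633, -0.3816)
θ=191°: |BD| = 6.9737
θ=191°: circle(B,3.00) ∩ circle(D,8.00): a=-0.4565, h=2.9651
θ=191°:   candidates: C₊=(-2.5814,2.5540) cross=20.677; C₋=(-2.2568,-3.3672) cross=-20.677
θ=191°:   branch - wants cross < 0 → take C=(-2.2568,-3.3672) (cross=-20.677)
θ=191°: ex = (C−B)/|BC| = (-0.0979,-0.9952); ey = (0.9952,-0.0979)
θ=191°: P = B + 2.02·ex + 0.91·ey = (-1.2553,-2.4810)
θ=220°: B = A + 2.00·(cos220°, sin220°) = (-1.5321, -1.2856)
θ=220°: |BD| = 6.6574
θ=220°: circle(B,3.00) ∩ circle(D,8.00): a=-0.8020, h=2.8908
θ=220°:   candidates: C₊=(-2.8773,1.3959) cross=19.245; C₋=(-1.7608,-4.2768) cross=-19.245
θ=220°:   branch - wants cross < 0 → take C=(-1.7608,-4.2768) (cross=-19.245)
θ=220°: ex = (C−B)/|BC| = (-0.0762,-0.9971); ey = (0.9971,-0.0762)
θ=220°: P = B + 2.02·ex + 0.91·ey = (-0.7787,-3.3691)

θ=191°: -1.26 -2.48
θ=220°: -0.78 -3.37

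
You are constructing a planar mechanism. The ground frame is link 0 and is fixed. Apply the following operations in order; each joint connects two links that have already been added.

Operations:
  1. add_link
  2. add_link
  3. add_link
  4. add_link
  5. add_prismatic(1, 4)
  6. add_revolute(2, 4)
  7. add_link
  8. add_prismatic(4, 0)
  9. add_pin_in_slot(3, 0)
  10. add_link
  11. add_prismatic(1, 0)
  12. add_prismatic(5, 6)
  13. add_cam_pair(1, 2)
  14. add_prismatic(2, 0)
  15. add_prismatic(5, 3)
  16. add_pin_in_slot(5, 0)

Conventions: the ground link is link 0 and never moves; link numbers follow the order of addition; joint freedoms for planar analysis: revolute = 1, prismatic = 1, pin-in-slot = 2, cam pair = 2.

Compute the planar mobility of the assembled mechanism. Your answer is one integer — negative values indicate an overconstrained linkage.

(L,J1,J2)=(1,0,0); link0 fixed
link1: (2,0,0)
link2: (3,0,0)
link3: (4,0,0)
link4: (5,0,0)
P 1-4 [J1]: (5,1,0)
R 2-4 [J1]: (5,2,0)
link5: (6,2,0)
P 4-0 [J1]: (6,3,0)
PS 3-0 [J2]: (6,3,1)
link6: (7,3,1)
P 1-0 [J1]: (7,4,1)
P 5-6 [J1]: (7,5,1)
C 1-2 [J2]: (7,5,2)
P 2-0 [J1]: (7,6,2)
P 5-3 [J1]: (7,7,2)
PS 5-0 [J2]: (7,7,3)
Grübler: 3·6 − 2·7 − 3 = 1

M = 1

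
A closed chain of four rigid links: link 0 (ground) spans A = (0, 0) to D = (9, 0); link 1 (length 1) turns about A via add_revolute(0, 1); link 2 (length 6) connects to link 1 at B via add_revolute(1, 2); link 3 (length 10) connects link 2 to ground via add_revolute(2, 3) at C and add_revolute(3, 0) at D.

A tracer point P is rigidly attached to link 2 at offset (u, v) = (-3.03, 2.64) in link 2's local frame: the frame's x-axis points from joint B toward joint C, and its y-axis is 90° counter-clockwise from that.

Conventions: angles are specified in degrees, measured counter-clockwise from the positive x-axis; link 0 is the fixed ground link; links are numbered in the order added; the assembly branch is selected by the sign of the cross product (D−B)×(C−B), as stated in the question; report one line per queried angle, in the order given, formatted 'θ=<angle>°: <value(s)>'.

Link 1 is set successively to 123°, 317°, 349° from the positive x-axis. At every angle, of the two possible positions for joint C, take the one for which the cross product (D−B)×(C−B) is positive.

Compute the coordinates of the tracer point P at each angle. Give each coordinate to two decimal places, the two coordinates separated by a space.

A=(0,0), D=(9.00,0)
θ=123°: B = A + 1.00·(cos123°, sin123°) = (-0.5446, 0.8387)
θ=123°: |BD| = 9.5814
θ=123°: circle(B,6.00) ∩ circle(D,10.00): a=1.4509, h=5.8219
θ=123°:   candidates: C₊=(1.4103,6.5113) cross=55.782; C₋=(0.3911,-5.0879) cross=-55.782
θ=123°:   branch + wants cross > 0 → take C=(1.4103,6.5113) (cross=55.782)
θ=123°: ex = (C−B)/|BC| = (0.3258,0.9454); ey = (-0.9454,0.3258)
θ=123°: P = B + -3.03·ex + 2.64·ey = (-4.0278,-1.1658)
θ=317°: B = A + 1.00·(cos317°, sin317°) = (0.7314, -0.6820)
θ=317°: |BD| = 8.2967
θ=317°: circle(B,6.00) ∩ circle(D,10.00): a=0.2914, h=5.9929
θ=317°:   candidates: C₊=(0.5292,5.3146) cross=49.722; C₋=(1.5144,-6.6307) cross=-49.722
θ=317°:   branch + wants cross > 0 → take C=(0.5292,5.3146) (cross=49.722)
θ=317°: ex = (C−B)/|BC| = (-0.0337,0.9994); ey = (-0.9994,-0.0337)
θ=317°: P = B + -3.03·ex + 2.64·ey = (-1.8050,-3.7992)
θ=349°: B = A + 1.00·(cos349°, sin349°) = (0.9816, -0.1908)
θ=349°: |BD| = 8.0206
θ=349°: circle(B,6.00) ∩ circle(D,10.00): a=0.0206, h=6.0000
θ=349°:   candidates: C₊=(0.8595,5.8079) cross=48.124; C₋=(1.1450,-6.1886) cross=-48.124
θ=349°:   branch + wants cross > 0 → take C=(0.8595,5.8079) (cross=48.124)
θ=349°: ex = (C−B)/|BC| = (-0.0204,0.9998); ey = (-0.9998,-0.0204)
θ=349°: P = B + -3.03·ex + 2.64·ey = (-1.5962,-3.2739)

θ=123°: -4.03 -1.17
θ=317°: -1.81 -3.80
θ=349°: -1.60 -3.27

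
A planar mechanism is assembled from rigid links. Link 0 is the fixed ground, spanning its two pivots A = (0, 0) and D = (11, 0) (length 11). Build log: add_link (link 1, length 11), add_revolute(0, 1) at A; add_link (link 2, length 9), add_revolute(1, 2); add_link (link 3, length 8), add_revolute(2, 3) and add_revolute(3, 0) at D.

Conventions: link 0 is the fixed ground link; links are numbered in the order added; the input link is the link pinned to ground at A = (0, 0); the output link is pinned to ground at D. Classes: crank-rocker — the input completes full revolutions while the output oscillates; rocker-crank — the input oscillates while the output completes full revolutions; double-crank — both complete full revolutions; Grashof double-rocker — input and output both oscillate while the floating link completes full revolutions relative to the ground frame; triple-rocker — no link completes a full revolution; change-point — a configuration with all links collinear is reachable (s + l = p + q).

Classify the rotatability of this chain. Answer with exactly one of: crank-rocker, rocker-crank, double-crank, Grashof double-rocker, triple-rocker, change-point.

lengths: ground=11, input=11, coupler=9, output=8
sorted: s=8 (shortest), l=11 (longest), p+q=20
s + l = 19 vs p + q = 20
s + l < p + q (Grashof) with shortest = output link → rocker-crank

rocker-crank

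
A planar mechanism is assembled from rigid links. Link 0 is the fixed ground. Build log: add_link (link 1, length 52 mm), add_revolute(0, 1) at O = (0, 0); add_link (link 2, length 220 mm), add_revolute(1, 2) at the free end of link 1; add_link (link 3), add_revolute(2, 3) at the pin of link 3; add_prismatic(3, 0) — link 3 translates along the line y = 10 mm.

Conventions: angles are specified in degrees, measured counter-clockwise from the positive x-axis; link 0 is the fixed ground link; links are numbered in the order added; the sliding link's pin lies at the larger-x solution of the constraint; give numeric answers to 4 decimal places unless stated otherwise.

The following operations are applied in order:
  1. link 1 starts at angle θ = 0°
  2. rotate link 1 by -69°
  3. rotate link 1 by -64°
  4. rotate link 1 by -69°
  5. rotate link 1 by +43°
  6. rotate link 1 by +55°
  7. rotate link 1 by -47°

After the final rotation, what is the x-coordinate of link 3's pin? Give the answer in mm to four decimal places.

geometry: r = 52 mm, L = 220 mm, e = 10 mm; θ starts at 0°
rotate link 1 by -69°: θ ← 0° -69° = -69°
rotate link 1 by -64°: θ ← -69° -64° = -133°
rotate link 1 by -69°: θ ← -133° -69° = -202°
rotate link 1 by +43°: θ ← -202° +43° = -159°
rotate link 1 by +55°: θ ← -159° +55° = -104°
rotate link 1 by -47°: θ ← -104° -47° = -151°
crank pin P = (r cos θ, r sin θ) = (-45.480225, -25.210100)
h = r sin θ − e = -25.210100 − 10 = -35.210100
x = r cos θ + √(L² − h²) = -45.480225 + 217.164106 = 171.683881

171.6839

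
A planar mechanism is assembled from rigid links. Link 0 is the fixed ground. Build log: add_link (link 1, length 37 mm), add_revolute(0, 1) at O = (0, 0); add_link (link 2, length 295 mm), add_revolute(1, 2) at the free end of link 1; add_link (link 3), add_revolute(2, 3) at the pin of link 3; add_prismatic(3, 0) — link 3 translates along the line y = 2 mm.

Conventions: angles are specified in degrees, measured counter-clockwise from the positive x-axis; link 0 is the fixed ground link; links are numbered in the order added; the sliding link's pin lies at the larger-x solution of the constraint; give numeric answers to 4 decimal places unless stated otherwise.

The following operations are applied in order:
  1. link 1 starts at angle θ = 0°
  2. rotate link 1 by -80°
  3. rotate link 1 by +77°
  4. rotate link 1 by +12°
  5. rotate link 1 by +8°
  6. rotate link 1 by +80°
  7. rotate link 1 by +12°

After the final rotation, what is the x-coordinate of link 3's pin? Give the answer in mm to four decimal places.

geometry: r = 37 mm, L = 295 mm, e = 2 mm; θ starts at 0°
rotate link 1 by -80°: θ ← 0° -80° = -80°
rotate link 1 by +77°: θ ← -80° +77° = -3°
rotate link 1 by +12°: θ ← -3° +12° = 9°
rotate link 1 by +8°: θ ← 9° +8° = 17°
rotate link 1 by +80°: θ ← 17° +80° = 97°
rotate link 1 by +12°: θ ← 97° +12° = 109°
crank pin P = (r cos θ, r sin θ) = (-12.046022, 34.984187)
h = r sin θ − e = 34.984187 − 2 = 32.984187
x = r cos θ + √(L² − h²) = -12.046022 + 293.150206 = 281.104184

281.1042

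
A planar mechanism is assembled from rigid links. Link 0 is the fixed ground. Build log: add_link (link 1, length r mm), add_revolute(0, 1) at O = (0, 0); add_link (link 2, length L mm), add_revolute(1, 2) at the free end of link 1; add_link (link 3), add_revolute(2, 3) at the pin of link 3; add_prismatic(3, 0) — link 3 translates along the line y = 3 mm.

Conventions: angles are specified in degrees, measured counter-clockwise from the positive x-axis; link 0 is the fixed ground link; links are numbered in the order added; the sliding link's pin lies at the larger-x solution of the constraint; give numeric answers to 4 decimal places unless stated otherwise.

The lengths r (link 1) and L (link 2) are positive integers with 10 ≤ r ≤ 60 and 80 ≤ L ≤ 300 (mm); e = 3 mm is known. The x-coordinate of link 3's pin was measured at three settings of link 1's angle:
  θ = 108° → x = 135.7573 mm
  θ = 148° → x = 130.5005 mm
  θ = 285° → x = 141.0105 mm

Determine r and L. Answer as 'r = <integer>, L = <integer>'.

constraint per measurement: (x − r cos θ)² + (r sin θ − e)² = L²
subtracting the θ₁ and θ₂ equations cancels the r² and L² terms:
r = (x₁² − x₂²) / (2[(x₁cos θ₁ + e sin θ₁) − (x₂cos θ₂ + e sin θ₂)]) = 10.0001 → r = 10
L² = (x₁ − r cos θ₁)² + (r sin θ₁ − e)² = 19321.0074 → L = 139.0000 → L = 139
check at θ₃=285°: x = 141.0105 (printed 141.0105) ✓

r = 10, L = 139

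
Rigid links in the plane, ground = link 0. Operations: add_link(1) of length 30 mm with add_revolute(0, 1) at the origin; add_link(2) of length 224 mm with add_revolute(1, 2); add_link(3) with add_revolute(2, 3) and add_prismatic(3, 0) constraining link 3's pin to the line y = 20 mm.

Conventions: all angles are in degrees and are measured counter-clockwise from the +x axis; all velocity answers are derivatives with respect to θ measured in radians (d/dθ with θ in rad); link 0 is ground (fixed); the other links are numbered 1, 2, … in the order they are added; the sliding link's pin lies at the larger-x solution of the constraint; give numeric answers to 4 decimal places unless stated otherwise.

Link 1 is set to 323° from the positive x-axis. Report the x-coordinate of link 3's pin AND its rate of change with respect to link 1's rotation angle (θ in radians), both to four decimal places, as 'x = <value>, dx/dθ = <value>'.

geometry: r = 30 mm, L = 224 mm, e = 20 mm
crank pin P = (r cos θ, r sin θ) = (23.959065, -18.054451)
h = r sin θ − e = -18.054451 − 20 = -38.054451
x = r cos θ + √(L² − h²) = 23.959065 + 220.743876 = 244.702941
dx/dθ = −r sin θ − h·r cos θ/√(L² − h²) (θ in radians; h = -38.054451) = 22.184799

x = 244.7029, dx/dθ = 22.1848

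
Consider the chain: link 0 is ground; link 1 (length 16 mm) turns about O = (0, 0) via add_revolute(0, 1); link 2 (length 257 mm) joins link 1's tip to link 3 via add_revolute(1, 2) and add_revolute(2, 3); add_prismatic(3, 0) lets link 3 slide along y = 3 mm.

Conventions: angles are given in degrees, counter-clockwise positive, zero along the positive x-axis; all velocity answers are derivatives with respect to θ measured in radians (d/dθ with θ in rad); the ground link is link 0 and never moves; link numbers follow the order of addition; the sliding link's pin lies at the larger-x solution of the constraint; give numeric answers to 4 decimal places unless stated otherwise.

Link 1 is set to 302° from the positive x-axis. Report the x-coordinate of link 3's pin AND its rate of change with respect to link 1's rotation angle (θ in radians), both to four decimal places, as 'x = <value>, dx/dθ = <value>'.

geometry: r = 16 mm, L = 257 mm, e = 3 mm
crank pin P = (r cos θ, r sin θ) = (8.478708, -13.568770)
h = r sin θ − e = -13.568770 − 3 = -16.568770
x = r cos θ + √(L² − h²) = 8.478708 + 256.465350 = 264.944058
dx/dθ = −r sin θ − h·r cos θ/√(L² − h²) (θ in radians; h = -16.568770) = 14.116531

x = 264.9441, dx/dθ = 14.1165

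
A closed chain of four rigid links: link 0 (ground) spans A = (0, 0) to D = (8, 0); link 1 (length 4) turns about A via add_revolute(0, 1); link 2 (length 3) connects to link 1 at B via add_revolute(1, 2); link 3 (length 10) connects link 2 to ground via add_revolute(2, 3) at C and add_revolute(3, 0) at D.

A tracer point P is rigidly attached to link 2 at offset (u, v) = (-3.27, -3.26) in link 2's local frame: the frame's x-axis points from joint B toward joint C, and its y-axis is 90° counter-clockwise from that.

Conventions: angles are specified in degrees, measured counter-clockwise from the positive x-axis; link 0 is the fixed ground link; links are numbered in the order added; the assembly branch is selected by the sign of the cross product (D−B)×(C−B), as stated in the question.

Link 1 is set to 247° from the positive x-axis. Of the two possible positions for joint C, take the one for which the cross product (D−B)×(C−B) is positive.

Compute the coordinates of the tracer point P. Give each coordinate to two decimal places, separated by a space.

A=(0,0), D=(8.00,0)
B = A + 4.00·(cos247°, sin247°) = (-1.5629, -3.6820)
|BD| = 10.2473
circle(B,3.00) ∩ circle(D,10.00): a=0.6834, h=2.9211
  candidates: C₊=(-1.9747,-0.7104) cross=29.933; C₋=(0.1245,-6.1625) cross=-29.933
  branch + wants cross > 0 → take C=(-1.9747,-0.7104) (cross=29.933)
ex = (C−B)/|BC| = (-0.1373,0.9905); ey = (-0.9905,-0.1373)
P = B + -3.27·ex + -3.26·ey = (2.1151,-6.4736)

2.12 -6.47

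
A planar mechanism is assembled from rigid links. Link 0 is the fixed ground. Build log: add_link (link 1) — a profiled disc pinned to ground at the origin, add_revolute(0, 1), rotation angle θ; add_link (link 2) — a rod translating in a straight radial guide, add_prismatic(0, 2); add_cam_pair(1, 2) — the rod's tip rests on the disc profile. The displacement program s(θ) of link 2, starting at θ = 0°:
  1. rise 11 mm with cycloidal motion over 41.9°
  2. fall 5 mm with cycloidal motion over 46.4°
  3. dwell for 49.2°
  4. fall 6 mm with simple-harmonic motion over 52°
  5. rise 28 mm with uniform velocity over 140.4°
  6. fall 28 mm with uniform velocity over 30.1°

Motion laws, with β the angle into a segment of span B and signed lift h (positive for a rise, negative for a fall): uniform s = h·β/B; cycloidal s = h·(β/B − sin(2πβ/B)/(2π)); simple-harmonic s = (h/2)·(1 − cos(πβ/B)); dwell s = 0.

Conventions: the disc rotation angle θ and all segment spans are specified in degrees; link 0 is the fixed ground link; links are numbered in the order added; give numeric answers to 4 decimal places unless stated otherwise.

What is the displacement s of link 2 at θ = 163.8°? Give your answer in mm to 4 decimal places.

seg 1 [0°–41.9°] cycloidal, h=11: full span → s += 11 → s = 11.0000
seg 2 [41.9°–88.3°] cycloidal, h=-5: full span → s += -5 → s = 6.0000
seg 3 [88.3°–137.5°] dwell: s stays 6.0000
seg 4 [137.5°–189.5°] simple-harmonic, h=-6: θ=163.8° here. β=26.3, B=52. -6/2·(1 − cos(π·0.5058)) = -3.0544 → s = 2.9456

2.9456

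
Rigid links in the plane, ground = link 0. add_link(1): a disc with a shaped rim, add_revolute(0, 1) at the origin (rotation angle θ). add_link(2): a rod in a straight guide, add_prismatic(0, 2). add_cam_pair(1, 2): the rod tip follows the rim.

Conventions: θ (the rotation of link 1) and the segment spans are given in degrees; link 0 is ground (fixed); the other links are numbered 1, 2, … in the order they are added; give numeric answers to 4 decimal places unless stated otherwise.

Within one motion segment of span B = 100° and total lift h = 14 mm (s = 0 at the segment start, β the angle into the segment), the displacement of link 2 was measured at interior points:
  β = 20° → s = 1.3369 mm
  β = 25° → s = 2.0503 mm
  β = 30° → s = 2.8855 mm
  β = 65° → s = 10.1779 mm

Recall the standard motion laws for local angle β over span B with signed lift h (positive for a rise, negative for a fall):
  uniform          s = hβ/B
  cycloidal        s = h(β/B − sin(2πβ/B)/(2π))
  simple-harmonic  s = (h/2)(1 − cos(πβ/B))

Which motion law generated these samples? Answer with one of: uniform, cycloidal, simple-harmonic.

candidates at β/B = r: uniform s = h·r (linear in β); cycloidal s = h·(r − sin(2πr)/(2π)); simple-harmonic s = (h/2)(1 − cos(πr))
β=20°: printed 1.3369 | uniform 2.8000, cycloidal 0.6809, simple-harmonic 1.3369
β=25°: printed 2.0503 | uniform 3.5000, cycloidal 1.2718, simple-harmonic 2.0503
β=30°: printed 2.8855 | uniform 4.2000, cycloidal 2.0809, simple-harmonic 2.8855
β=65°: printed 10.1779 | uniform 9.1000, cycloidal 10.9026, simple-harmonic 10.1779
only one law matches every sample → simple-harmonic

simple-harmonic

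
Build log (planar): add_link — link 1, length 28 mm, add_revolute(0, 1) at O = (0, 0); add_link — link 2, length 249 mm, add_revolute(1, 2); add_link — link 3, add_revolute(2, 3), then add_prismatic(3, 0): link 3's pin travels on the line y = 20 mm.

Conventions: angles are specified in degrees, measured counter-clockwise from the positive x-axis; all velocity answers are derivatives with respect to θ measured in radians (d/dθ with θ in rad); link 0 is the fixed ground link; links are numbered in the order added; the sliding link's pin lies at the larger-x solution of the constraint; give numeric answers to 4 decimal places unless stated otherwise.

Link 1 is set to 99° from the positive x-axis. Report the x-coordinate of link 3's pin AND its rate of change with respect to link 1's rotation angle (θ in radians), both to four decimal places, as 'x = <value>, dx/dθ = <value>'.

geometry: r = 28 mm, L = 249 mm, e = 20 mm
crank pin P = (r cos θ, r sin θ) = (-4.380165, 27.655274)
h = r sin θ − e = 27.655274 − 20 = 7.655274
x = r cos θ + √(L² − h²) = -4.380165 + 248.882295 = 244.502130
dx/dθ = −r sin θ − h·r cos θ/√(L² − h²) (θ in radians; h = 7.655274) = -27.520546

x = 244.5021, dx/dθ = -27.5205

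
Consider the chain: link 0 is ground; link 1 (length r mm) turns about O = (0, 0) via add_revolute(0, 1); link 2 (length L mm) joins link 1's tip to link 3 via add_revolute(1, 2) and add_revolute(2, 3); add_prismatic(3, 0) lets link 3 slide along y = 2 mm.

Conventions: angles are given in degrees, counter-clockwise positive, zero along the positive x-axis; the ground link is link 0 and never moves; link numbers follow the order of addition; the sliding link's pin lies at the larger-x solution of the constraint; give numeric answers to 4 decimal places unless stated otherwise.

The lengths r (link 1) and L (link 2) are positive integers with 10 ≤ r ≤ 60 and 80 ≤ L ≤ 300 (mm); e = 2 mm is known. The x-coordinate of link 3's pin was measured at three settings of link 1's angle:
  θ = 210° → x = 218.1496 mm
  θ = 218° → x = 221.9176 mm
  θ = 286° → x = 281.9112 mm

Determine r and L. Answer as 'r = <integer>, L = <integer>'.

constraint per measurement: (x − r cos θ)² + (r sin θ − e)² = L²
subtracting the θ₁ and θ₂ equations cancels the r² and L² terms:
r = (x₁² − x₂²) / (2[(x₁cos θ₁ + e sin θ₁) − (x₂cos θ₂ + e sin θ₂)]) = 59.9991 → r = 60
L² = (x₁ − r cos θ₁)² + (r sin θ₁ − e)² = 73984.0194 → L = 272.0000 → L = 272
check at θ₃=286°: x = 281.9112 (printed 281.9112) ✓

r = 60, L = 272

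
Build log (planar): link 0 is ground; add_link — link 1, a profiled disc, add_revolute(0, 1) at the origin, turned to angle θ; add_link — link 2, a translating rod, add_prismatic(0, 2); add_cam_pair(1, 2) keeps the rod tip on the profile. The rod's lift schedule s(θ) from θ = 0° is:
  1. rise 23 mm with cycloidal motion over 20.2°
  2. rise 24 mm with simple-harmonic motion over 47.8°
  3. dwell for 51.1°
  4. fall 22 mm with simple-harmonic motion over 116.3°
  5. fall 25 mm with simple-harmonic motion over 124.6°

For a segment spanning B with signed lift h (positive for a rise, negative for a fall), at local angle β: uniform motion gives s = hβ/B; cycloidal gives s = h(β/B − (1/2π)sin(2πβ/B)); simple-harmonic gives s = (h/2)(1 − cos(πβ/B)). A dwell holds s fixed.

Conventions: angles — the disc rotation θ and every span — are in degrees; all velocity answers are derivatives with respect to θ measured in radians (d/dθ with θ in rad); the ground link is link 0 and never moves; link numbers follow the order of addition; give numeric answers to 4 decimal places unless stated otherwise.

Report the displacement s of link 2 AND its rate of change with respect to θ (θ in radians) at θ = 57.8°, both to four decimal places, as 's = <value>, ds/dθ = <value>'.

seg 1 [0°–20.2°] cycloidal, h=23: full span → s += 23 → s = 23.0000
seg 2 [20.2°–68°] simple-harmonic, h=24: θ=57.8° here. β=37.6, B=47.8. 24/2·(1 − cos(π·0.7866)) = 21.4030 → s = 44.4030
velocity in seg [20.2°–68°] (simple-harmonic), θ in radians: β = 37.6° = 0.6562 rad, B = 47.8° = 0.8343 rad; ds/dθ = (πh/(2B)) sin(πβ/B) = (π·24/(2·0.8343)) sin(π·0.7866) = 28.074809 mm/rad

s = 44.4030, ds/dθ = 28.0748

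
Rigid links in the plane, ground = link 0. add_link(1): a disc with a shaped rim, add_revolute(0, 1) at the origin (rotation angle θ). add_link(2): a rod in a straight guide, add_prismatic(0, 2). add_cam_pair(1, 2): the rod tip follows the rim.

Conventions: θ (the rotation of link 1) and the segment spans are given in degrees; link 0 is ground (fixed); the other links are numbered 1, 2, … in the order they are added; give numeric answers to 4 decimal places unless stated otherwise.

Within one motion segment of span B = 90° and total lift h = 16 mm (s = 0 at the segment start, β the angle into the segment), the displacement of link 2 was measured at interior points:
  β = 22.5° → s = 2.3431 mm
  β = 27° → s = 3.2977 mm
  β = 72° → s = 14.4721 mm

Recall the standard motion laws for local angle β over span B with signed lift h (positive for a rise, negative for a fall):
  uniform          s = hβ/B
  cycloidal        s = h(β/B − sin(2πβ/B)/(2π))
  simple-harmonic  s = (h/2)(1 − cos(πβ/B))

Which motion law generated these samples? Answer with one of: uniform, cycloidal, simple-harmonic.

candidates at β/B = r: uniform s = h·r (linear in β); cycloidal s = h·(r − sin(2πr)/(2π)); simple-harmonic s = (h/2)(1 − cos(πr))
β=22.5°: printed 2.3431 | uniform 4.0000, cycloidal 1.4535, simple-harmonic 2.3431
β=27°: printed 3.2977 | uniform 4.8000, cycloidal 2.3782, simple-harmonic 3.2977
β=72°: printed 14.4721 | uniform 12.8000, cycloidal 15.2218, simple-harmonic 14.4721
only one law matches every sample → simple-harmonic

simple-harmonic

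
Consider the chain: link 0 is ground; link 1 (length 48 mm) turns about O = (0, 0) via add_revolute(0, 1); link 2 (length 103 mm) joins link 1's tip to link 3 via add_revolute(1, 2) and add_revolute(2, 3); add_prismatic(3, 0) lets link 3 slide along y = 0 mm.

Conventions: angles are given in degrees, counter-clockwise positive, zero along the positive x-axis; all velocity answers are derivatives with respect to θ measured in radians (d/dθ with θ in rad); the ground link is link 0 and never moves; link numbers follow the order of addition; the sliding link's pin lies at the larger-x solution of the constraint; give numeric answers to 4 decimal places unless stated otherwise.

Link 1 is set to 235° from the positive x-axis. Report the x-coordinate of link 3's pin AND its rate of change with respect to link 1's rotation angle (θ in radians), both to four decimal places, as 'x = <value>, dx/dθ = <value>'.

geometry: r = 48 mm, L = 103 mm, e = 0 mm
crank pin P = (r cos θ, r sin θ) = (-27.531669, -39.319298)
h = r sin θ − e = -39.319298 − 0 = -39.319298
x = r cos θ + √(L² − h²) = -27.531669 + 95.199752 = 67.668083
dx/dθ = −r sin θ − h·r cos θ/√(L² − h²) (θ in radians; h = -39.319298) = 27.948198

x = 67.6681, dx/dθ = 27.9482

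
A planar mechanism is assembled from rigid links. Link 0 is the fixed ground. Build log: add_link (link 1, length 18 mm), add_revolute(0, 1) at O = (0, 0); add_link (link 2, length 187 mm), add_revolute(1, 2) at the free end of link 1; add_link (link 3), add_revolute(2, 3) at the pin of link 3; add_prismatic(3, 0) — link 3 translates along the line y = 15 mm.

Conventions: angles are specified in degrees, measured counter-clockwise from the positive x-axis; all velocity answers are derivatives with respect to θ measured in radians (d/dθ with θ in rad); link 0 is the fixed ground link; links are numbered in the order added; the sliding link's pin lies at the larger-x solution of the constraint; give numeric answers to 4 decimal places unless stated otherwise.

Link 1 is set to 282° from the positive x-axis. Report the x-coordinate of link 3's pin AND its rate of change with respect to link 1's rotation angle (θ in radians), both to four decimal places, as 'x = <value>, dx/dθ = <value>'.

geometry: r = 18 mm, L = 187 mm, e = 15 mm
crank pin P = (r cos θ, r sin θ) = (3.742410, -17.606657)
h = r sin θ − e = -17.606657 − 15 = -32.606657
x = r cos θ + √(L² − h²) = 3.742410 + 184.135292 = 187.877703
dx/dθ = −r sin θ − h·r cos θ/√(L² − h²) (θ in radians; h = -32.606657) = 18.269362

x = 187.8777, dx/dθ = 18.2694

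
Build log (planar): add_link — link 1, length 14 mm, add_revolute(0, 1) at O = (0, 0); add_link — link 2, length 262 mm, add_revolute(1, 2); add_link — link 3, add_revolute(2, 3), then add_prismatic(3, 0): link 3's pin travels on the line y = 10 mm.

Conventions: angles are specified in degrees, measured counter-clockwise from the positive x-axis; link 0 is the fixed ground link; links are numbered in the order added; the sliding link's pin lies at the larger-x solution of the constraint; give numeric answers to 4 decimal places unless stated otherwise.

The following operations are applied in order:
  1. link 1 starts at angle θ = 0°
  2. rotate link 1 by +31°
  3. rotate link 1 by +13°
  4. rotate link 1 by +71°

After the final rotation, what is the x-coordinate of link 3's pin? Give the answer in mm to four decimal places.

geometry: r = 14 mm, L = 262 mm, e = 10 mm; θ starts at 0°
rotate link 1 by +31°: θ ← 0° +31° = 31°
rotate link 1 by +13°: θ ← 31° +13° = 44°
rotate link 1 by +71°: θ ← 44° +71° = 115°
crank pin P = (r cos θ, r sin θ) = (-5.916656, 12.688309)
h = r sin θ − e = 12.688309 − 10 = 2.688309
x = r cos θ + √(L² − h²) = -5.916656 + 261.986208 = 256.069552

256.0696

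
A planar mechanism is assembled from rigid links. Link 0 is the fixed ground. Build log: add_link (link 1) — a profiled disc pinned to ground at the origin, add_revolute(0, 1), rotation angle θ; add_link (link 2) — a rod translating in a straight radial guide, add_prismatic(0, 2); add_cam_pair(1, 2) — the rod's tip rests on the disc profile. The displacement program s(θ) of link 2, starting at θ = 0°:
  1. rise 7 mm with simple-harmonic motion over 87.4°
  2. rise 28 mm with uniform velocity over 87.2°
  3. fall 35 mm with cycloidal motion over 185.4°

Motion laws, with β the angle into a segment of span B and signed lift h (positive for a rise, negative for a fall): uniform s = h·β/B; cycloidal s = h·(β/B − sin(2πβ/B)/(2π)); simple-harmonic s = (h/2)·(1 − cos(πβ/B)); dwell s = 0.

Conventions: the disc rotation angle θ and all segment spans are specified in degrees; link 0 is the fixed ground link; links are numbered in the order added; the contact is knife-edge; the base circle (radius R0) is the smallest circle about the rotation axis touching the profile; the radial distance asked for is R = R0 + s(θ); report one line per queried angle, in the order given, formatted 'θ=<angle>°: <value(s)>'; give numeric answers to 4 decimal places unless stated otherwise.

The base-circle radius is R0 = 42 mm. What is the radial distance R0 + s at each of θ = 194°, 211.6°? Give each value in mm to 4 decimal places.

seg 1 [0°–87.4°] simple-harmonic, h=7: full span → s += 7 → s = 7.0000
seg 2 [87.4°–174.6°] uniform, h=28: full span → s += 28 → s = 35.0000
seg 3 [174.6°–360°] cycloidal, h=-35: θ=194° here. β=19.4, B=185.4. -35·(0.1046 − sin(2π·0.1046)/(2π)) = -0.2582 → s = 34.7418
seg 3 [174.6°–360°] cycloidal, h=-35: θ=211.6° here. β=37, B=185.4. -35·(0.1996 − sin(2π·0.1996)/(2π)) = -1.6918 → s = 33.3082
θ=194°: R = R0 + s = 42 + 34.7418 = 76.7418
θ=211.6°: R = R0 + s = 42 + 33.3082 = 75.3082

θ=194°: 76.7418
θ=211.6°: 75.3082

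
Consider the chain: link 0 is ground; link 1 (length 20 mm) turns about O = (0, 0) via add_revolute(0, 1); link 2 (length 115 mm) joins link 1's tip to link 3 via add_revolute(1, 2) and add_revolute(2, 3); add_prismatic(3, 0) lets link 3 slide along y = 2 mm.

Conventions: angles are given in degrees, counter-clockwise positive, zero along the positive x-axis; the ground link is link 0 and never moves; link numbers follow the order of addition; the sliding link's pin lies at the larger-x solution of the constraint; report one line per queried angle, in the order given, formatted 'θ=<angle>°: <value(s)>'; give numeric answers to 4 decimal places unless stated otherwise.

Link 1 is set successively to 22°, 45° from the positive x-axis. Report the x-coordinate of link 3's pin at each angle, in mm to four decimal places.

geometry: r = 20 mm, L = 115 mm, e = 2 mm
θ=22°: crank pin P = (r cos θ, r sin θ) = (18.543677, 7.492132)
θ=22°: h = r sin θ − e = 7.492132 − 2 = 5.492132
θ=22°: x = r cos θ + √(L² − h²) = 18.543677 + 114.868779 = 133.412457
θ=45°: crank pin P = (r cos θ, r sin θ) = (14.142136, 14.142136)
θ=45°: h = r sin θ − e = 14.142136 − 2 = 12.142136
θ=45°: x = r cos θ + √(L² − h²) = 14.142136 + 114.357197 = 128.499333

θ=22°: 133.4125
θ=45°: 128.4993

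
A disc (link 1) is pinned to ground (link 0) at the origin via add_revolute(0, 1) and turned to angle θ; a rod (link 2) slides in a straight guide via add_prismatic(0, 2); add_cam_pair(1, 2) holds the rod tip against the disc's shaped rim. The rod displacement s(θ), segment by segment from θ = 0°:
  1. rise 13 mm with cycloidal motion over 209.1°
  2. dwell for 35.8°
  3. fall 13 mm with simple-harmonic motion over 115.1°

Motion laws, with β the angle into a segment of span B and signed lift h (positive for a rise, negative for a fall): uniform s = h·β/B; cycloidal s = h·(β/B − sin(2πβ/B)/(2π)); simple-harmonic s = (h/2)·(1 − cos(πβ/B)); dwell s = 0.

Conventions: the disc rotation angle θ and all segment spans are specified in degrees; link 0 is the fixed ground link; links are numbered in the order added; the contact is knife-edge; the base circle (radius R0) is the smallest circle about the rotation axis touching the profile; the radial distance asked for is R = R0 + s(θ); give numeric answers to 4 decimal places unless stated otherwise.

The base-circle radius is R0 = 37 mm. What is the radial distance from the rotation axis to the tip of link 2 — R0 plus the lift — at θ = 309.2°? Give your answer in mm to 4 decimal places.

segment 1 (0° to 209.1°, cycloidal, h = 13) is passed completely: s = 0.0000 + (13) = 13.0000
segment 2 (209.1° to 244.9°, dwell): s unchanged at 13.0000
θ = 309.2° falls in segment 3 (244.9° to 360°, simple-harmonic, h = -13): β = 309.2 − 244.9 = 64.3°, B = 115.1°; Δs = -13/2·(1 − cos(π·0.5586)) = -7.6908; s = 13.0000 − 7.6908 = 5.3092
R = R0 + s = 37 + 5.3092 = 42.3092

42.3092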